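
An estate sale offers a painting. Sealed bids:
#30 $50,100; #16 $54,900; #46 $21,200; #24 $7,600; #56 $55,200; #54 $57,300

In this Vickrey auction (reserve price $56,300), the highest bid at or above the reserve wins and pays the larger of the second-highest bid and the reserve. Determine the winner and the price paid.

Vickrey auction (reserve price $56,300): the highest bid at or above the reserve wins and pays the larger of the second-highest bid and the reserve.
Bids ranked: 57,300 (#54) > 55,200 (#56) > 54,900 (#16) > 50,100 (#30) > 21,200 (#46) > 7,600 (#24)
Highest eligible bid: #54 at $57,300.
max(second-highest $55,200, reserve $56,300) = $56,300.

#54 pays $56,300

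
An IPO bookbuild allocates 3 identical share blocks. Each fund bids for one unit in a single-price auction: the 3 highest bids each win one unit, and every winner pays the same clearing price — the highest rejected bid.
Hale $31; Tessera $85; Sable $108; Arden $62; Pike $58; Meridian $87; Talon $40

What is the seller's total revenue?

Total revenue: $186

Ordering the bids: 108 (Sable), 87 (Meridian), 85 (Tessera), 62 (Arden), 58 (Pike), …
The 3 highest are Sable, Meridian, Tessera.
Highest unsuccessful bid: $62 → clearing price.
Total revenue = 3 × $62 = $186.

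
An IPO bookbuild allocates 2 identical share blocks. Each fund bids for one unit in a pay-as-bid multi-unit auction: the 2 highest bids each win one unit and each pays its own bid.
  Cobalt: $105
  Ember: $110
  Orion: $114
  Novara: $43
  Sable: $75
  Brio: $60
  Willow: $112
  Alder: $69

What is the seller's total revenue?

Total revenue: $226

Bids ranked high→low: 114 (Orion), 112 (Willow), 110 (Ember), 105 (Cobalt), …
Top 2: Orion, Willow.
Total revenue = 114 + 112 = $226.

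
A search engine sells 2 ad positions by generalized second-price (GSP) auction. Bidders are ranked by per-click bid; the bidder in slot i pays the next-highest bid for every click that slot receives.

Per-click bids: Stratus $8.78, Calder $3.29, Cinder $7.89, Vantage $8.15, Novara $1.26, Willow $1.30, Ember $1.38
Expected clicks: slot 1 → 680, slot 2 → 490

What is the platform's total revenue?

Sorting advertisers: $8.78 (Stratus) > $8.15 (Vantage) > $7.89 (Cinder) > …
Slot 1: Stratus pays $8.15 × 680 = $5542.00
Slot 2: Vantage pays $7.89 × 490 = $3866.10
Total = $9408.10

Total revenue: $9408.10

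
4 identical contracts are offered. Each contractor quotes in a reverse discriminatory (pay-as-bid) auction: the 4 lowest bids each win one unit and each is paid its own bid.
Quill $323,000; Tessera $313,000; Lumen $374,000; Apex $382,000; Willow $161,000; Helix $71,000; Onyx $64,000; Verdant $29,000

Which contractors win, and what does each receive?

Verdant $29,000, Onyx $64,000, Helix $71,000, Willow $161,000

Sorting: 29,000 (Verdant), 64,000 (Onyx), 71,000 (Helix), 161,000 (Willow), 313,000 (Tessera), 323,000 (Quill), …
Lowest 4: Verdant, Onyx, Helix, Willow.
Each winner is paid its own bid: Verdant $29,000, Onyx $64,000, Helix $71,000, Willow $161,000.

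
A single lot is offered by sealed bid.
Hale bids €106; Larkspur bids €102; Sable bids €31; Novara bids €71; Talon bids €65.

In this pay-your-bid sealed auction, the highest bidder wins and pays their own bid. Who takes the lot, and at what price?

Hale pays €106

Bids in order: 106 (Hale) > 102 (Larkspur) > 71 (Novara) > 65 (Talon) > 31 (Sable)
Hale has the highest bid and pays exactly that: €106.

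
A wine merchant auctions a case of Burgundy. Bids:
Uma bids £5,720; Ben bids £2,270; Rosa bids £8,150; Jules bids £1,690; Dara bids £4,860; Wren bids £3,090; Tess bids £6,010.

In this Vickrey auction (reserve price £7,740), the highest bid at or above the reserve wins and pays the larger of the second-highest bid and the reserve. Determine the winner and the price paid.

Bids in order: 8,150 (Rosa) > 6,010 (Tess) > 5,720 (Uma) > 4,860 (Dara) > 3,090 (Wren) > 2,270 (Ben) > …
Highest eligible bid: Rosa at £8,150.
max(second-highest £6,010, reserve £7,740) = £7,740.

Rosa pays £7,740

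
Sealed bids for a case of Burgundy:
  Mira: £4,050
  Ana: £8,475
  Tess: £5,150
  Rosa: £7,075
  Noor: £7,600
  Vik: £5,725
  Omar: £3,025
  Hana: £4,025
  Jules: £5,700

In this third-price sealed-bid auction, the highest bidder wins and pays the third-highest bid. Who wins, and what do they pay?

Ana pays £7,075

Bids in order: 8,475 (Ana) > 7,600 (Noor) > 7,075 (Rosa) > 5,725 (Vik) > 5,700 (Jules) > 5,150 (Tess) > …
Ana wins; payment is bid #3 in the ranking = £7,075.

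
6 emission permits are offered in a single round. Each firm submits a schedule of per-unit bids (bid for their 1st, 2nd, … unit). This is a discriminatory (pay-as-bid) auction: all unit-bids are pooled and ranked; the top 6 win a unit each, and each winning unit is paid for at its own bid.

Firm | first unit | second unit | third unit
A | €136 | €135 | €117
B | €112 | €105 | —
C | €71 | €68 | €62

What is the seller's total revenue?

Pooled unit-bids ranked (top 6): 136 (A-1), 135 (A-2), 117 (A-3), 112 (B-1), 105 (B-2), 71 (C-1)
Next rejected bid: €68 (not a price — pay-as-bid).
Each winning unit pays its own bid.
Revenue = 136 + 135 + 117 + 112 + 105 + 71 = €676.

Total revenue: €676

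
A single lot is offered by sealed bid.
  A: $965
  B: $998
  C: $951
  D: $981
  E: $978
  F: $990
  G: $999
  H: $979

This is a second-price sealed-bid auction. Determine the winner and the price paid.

Bids ranked: 999 (G) > 998 (B) > 990 (F) > 981 (D) > 979 (H) > 978 (E) > …
Second-price: G pays B's bid of $998.

G pays $998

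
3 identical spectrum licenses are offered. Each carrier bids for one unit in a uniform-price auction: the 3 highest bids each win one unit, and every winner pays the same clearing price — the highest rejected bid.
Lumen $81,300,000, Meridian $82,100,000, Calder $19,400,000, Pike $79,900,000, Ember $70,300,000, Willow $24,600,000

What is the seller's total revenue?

Total revenue: $210,900,000

Bids ranked high→low: 82,100,000 (Meridian), 81,300,000 (Lumen), 79,900,000 (Pike), 70,300,000 (Ember), 24,600,000 (Willow), …
Winners (3 units): Meridian, Lumen, Pike.
Clearing price = highest rejected bid = $70,300,000.
Total revenue = 3 × $70,300,000 = $210,900,000.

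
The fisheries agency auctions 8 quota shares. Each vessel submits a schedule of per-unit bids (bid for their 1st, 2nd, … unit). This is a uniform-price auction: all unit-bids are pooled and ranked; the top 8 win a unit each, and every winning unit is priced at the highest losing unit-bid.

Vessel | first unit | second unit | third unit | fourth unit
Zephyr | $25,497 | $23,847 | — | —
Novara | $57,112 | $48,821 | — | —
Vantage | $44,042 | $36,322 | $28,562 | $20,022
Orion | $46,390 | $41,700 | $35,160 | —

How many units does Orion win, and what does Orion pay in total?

Pooled unit-bids ranked (top 8): 57,112 (Novara-1), 48,821 (Novara-2), 46,390 (Orion-1), 44,042 (Vantage-1), 41,700 (Orion-2), 36,322 (Vantage-2), 35,160 (Orion-3), 28,562 (Vantage-3)
First bid not allocated: $25,497.
Orion wins 3 unit(s) at $25,497 each.

Orion: 3 units, pays $76,491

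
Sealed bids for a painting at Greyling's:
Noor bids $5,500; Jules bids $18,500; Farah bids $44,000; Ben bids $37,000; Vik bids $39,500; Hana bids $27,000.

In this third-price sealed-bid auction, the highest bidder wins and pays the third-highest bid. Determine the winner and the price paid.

Third-price sealed-bid auction: the highest bidder wins and pays the third-highest bid.
Sorting bids: 44,000 (Farah) > 39,500 (Vik) > 37,000 (Ben) > 27,000 (Hana) > 18,500 (Jules) > 5,500 (Noor)
Farah is highest; pays the third-highest bid, $37,000.

Farah pays $37,000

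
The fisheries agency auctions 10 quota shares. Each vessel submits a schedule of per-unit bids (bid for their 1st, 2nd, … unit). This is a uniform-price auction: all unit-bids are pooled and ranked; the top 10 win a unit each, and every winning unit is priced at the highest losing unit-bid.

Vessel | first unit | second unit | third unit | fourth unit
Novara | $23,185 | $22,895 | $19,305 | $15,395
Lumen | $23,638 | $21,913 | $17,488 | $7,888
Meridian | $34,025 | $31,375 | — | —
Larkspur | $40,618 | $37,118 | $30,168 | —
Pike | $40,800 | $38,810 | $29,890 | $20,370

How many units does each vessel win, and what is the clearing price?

Larkspur 3, Lumen 1, Meridian 2, Novara 1, Pike 3; clearing price $22,895

Pooled unit-bids ranked (top 10): 40,800 (Pike-1), 40,618 (Larkspur-1), 38,810 (Pike-2), 37,118 (Larkspur-2), 34,025 (Meridian-1), 31,375 (Meridian-2), 30,168 (Larkspur-3), 29,890 (Pike-3), 23,638 (Lumen-1), 23,185 (Novara-1)
The (k+1)-th unit-bid is $22,895.
Allocation: Larkspur 3, Lumen 1, Meridian 2, Novara 1, Pike 3.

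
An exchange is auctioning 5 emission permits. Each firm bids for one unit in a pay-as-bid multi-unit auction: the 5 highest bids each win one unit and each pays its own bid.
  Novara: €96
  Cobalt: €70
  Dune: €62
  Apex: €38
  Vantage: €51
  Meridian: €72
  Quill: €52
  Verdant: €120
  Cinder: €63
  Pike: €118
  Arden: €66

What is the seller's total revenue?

Ordering the bids: 120 (Verdant), 118 (Pike), 96 (Novara), 72 (Meridian), 70 (Cobalt), 66 (Arden), 63 (Cinder), …
Top 5: Verdant, Pike, Novara, Meridian, Cobalt.
Total revenue = 120 + 118 + 96 + 72 + 70 = €476.

Total revenue: €476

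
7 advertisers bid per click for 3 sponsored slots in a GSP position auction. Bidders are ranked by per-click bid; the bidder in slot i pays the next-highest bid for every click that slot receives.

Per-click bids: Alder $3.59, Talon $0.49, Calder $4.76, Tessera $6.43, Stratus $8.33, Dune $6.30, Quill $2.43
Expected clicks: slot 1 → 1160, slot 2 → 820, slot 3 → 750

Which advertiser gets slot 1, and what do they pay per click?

Stratus; $6.43 per click

Sorting advertisers: $8.33 (Stratus) > $6.43 (Tessera) > $6.30 (Dune) > $4.76 (Calder) > …
Slot 1 goes to the first-ranked bidder, Stratus, who pays the next bid down: $6.43/click.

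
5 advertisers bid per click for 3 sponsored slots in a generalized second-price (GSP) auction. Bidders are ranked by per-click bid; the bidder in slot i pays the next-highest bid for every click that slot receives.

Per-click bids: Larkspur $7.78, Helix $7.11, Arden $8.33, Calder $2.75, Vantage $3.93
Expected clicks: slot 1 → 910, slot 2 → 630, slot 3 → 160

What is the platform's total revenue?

Ranked by bid: $8.33 (Arden) > $7.78 (Larkspur) > $7.11 (Helix) > $3.93 (Vantage) > …
Slot 1: Arden pays $7.78 × 910 = $7079.80
Slot 2: Larkspur pays $7.11 × 630 = $4479.30
Slot 3: Helix pays $3.93 × 160 = $628.80
Total = $12187.90

Total revenue: $12187.90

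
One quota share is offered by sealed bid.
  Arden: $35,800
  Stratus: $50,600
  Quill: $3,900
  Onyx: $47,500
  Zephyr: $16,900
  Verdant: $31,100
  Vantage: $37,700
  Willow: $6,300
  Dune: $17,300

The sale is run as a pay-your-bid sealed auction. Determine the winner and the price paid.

Sorting bids: 50,600 (Stratus) > 47,500 (Onyx) > 37,700 (Vantage) > 35,800 (Arden) > 31,100 (Verdant) > 17,300 (Dune) > …
Stratus is highest → pays own bid, $50,600.

Stratus pays $50,600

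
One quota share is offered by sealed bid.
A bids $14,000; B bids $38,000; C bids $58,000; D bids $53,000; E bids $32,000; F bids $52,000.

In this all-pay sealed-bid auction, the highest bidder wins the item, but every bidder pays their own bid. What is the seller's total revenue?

Total revenue: $247,000

Sorting bids: 58,000 (C) > 53,000 (D) > 52,000 (F) > 38,000 (B) > 32,000 (E) > 14,000 (A)
C wins with the top bid; all bids are sunk regardless.
Every bidder forfeits their bid regardless of winning.
Revenue = 14,000 + 38,000 + 58,000 + 53,000 + 32,000 + 52,000 = $247,000.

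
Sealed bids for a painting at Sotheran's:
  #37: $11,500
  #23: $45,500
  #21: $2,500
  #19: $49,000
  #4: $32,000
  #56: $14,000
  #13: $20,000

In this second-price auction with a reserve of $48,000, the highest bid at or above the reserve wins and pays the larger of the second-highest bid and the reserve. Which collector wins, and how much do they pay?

Rule: the highest bid at or above the reserve wins and pays the larger of the second-highest bid and the reserve.
Sorting bids: 49,000 (#19) > 45,500 (#23) > 32,000 (#4) > 20,000 (#13) > 14,000 (#56) > 11,500 (#37) > …
Highest eligible bid: #19 at $49,000.
max(second-highest $45,500, reserve $48,000) = $48,000.

#19 pays $48,000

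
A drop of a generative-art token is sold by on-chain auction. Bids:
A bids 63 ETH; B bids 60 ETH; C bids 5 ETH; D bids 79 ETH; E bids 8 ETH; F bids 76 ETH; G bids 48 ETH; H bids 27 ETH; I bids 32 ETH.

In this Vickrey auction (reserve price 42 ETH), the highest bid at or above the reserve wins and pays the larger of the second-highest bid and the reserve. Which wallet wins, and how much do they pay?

D pays 76 ETH

Sorting bids: 79 (D) > 76 (F) > 63 (A) > 60 (B) > 48 (G) > 32 (I) > …
D has the top bid at or above the reserve (79 ETH).
max(second-highest 76 ETH, reserve 42 ETH) = 76 ETH; the reserve does not bind.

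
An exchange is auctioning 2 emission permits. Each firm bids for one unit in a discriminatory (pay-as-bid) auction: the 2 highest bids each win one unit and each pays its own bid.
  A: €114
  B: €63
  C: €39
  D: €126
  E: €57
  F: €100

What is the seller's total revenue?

Ordering the bids: 126 (D), 114 (A), 100 (F), 63 (B), …
Winners (2 units): D, A.
Total revenue = 126 + 114 = €240.

Total revenue: €240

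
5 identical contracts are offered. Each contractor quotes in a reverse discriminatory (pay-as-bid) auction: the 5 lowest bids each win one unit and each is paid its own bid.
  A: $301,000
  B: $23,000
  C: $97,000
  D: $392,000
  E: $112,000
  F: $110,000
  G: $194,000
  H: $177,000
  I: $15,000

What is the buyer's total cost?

Sorting: 15,000 (I), 23,000 (B), 97,000 (C), 110,000 (F), 112,000 (E), 177,000 (H), 194,000 (G), …
Winners (5 units): I, B, C, F, E.
Total cost = 15,000 + 23,000 + 97,000 + 110,000 + 112,000 = $357,000.

Total cost: $357,000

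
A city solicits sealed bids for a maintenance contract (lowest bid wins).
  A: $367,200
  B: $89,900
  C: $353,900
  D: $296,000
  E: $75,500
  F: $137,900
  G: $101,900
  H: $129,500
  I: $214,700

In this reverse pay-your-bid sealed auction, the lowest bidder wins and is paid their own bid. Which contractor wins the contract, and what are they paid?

Reverse pay-your-bid sealed auction: the lowest bidder wins and is paid their own bid.
Bids ranked: 75,500 (E) < 89,900 (B) < 101,900 (G) < 129,500 (H) < 137,900 (F) < 214,700 (I) < …
E is lowest → is paid own bid, $75,500.

E is paid $75,500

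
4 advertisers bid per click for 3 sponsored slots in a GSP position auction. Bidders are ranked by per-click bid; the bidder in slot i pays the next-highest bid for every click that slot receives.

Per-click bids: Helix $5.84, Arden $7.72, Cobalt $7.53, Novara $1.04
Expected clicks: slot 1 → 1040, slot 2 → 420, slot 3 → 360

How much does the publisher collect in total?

Per-click bids in order: $7.72 (Arden) > $7.53 (Cobalt) > $5.84 (Helix) > $1.04 (Novara)
Slot 1: Arden pays $7.53 × 1040 = $7831.20
Slot 2: Cobalt pays $5.84 × 420 = $2452.80
Slot 3: Helix pays $1.04 × 360 = $374.40
Total = $10658.40

Total revenue: $10658.40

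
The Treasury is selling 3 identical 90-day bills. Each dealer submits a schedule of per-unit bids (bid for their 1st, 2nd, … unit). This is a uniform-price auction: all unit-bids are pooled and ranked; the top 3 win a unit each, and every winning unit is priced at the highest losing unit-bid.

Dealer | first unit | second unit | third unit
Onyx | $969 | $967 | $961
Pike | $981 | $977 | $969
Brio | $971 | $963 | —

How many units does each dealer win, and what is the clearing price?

Pooled unit-bids ranked (top 3): 981 (Pike-1), 977 (Pike-2), 971 (Brio-1)
First bid not allocated: $969.
Allocation: Brio 1, Pike 2.

Brio 1, Pike 2; clearing price $969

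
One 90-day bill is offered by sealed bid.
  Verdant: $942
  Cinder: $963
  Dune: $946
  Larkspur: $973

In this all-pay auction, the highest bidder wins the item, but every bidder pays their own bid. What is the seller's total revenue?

All-pay auction: the highest bidder wins the item, but every bidder pays their own bid.
Sorting bids: 973 (Larkspur) > 963 (Cinder) > 946 (Dune) > 942 (Verdant)
Every bidder forfeits their bid regardless of winning.
Revenue = 942 + 963 + 946 + 973 = $3,824.

Total revenue: $3,824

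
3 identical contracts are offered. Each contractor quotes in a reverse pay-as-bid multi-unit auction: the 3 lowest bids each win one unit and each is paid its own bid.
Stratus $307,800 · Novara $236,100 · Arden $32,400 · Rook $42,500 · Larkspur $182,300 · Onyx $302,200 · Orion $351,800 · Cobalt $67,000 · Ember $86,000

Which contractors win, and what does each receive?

Bids ranked low→high: 32,400 (Arden), 42,500 (Rook), 67,000 (Cobalt), 86,000 (Ember), 182,300 (Larkspur), …
Lowest 3: Arden, Rook, Cobalt.
Each winner is paid its own bid: Arden $32,400, Rook $42,500, Cobalt $67,000.

Arden $32,400, Rook $42,500, Cobalt $67,000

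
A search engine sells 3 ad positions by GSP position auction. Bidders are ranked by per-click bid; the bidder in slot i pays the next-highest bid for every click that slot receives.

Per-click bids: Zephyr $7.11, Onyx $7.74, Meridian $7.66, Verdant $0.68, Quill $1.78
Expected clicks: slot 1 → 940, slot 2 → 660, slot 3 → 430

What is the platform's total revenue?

Per-click bids in order: $7.74 (Onyx) > $7.66 (Meridian) > $7.11 (Zephyr) > $1.78 (Quill) > …
Slot 1: Onyx pays $7.66 × 940 = $7200.40
Slot 2: Meridian pays $7.11 × 660 = $4692.60
Slot 3: Zephyr pays $1.78 × 430 = $765.40
Total = $12658.40

Total revenue: $12658.40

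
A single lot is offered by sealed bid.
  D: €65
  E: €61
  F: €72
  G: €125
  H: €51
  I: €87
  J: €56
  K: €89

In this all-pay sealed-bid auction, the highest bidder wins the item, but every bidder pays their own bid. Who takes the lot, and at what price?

Rule: the highest bidder wins the item, but every bidder pays their own bid.
Bids in order: 125 (G) > 89 (K) > 87 (I) > 72 (F) > 65 (D) > 61 (E) > …
G wins with the top bid; all bids are sunk regardless.

G pays €125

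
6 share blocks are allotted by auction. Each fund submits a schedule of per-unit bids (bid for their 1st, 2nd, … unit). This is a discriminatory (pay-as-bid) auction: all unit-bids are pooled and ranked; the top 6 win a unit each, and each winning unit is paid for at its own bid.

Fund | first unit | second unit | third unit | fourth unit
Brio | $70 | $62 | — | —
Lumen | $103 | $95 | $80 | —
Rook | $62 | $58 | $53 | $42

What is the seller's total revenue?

Total revenue: $472

Merging the schedules and taking the best 6: 103 (Lumen-1), 95 (Lumen-2), 80 (Lumen-3), 70 (Brio-1), 62 (Brio-2), 62 (Rook-1)
Next rejected bid: $58 (not a price — pay-as-bid).
Each winning unit pays its own bid.
Revenue = 103 + 95 + 80 + 70 + 62 + 62 = $472.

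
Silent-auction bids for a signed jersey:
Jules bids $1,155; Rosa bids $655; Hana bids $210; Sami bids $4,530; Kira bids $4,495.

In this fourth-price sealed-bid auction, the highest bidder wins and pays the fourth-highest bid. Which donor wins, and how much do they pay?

Sami pays $655

Fourth-price sealed-bid auction: the highest bidder wins and pays the fourth-highest bid.
Bids in order: 4,530 (Sami) > 4,495 (Kira) > 1,155 (Jules) > 655 (Rosa) > 210 (Hana)
Sami is highest; pays the fourth-highest bid, $655.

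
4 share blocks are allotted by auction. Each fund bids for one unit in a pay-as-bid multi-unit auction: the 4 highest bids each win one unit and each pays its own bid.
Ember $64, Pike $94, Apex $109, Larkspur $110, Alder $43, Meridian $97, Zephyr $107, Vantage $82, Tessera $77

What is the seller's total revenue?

Total revenue: $423

Sorting: 110 (Larkspur), 109 (Apex), 107 (Zephyr), 97 (Meridian), 94 (Pike), 82 (Vantage), …
Winners (4 units): Larkspur, Apex, Zephyr, Meridian.
Total revenue = 110 + 109 + 107 + 97 = $423.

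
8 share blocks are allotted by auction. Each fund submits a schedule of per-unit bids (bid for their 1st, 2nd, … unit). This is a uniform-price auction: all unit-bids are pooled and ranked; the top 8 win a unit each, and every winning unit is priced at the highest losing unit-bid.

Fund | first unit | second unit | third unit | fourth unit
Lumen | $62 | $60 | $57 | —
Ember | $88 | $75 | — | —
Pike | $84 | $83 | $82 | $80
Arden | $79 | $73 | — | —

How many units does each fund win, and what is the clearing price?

Arden 2, Ember 2, Pike 4; clearing price $62

Merging the schedules and taking the best 8: 88 (Ember-1), 84 (Pike-1), 83 (Pike-2), 82 (Pike-3), 80 (Pike-4), 79 (Arden-1), 75 (Ember-2), 73 (Arden-2)
The (k+1)-th unit-bid is $62.
Allocation: Arden 2, Ember 2, Pike 4.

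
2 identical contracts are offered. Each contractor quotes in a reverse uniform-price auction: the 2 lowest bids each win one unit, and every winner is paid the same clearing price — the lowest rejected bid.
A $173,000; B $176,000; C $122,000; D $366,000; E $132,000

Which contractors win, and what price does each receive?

Ordering the bids: 122,000 (C), 132,000 (E), 173,000 (A), 176,000 (B), …
Lowest 2: C, E.
Clearing price = lowest rejected bid = $173,000.

C, E; each is paid $173,000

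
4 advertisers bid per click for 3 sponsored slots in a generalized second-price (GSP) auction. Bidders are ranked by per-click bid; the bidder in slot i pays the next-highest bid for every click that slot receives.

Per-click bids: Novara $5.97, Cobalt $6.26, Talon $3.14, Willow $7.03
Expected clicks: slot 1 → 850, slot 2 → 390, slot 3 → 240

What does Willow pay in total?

Per-click bids in order: $7.03 (Willow) > $6.26 (Cobalt) > $5.97 (Novara) > $3.14 (Talon)
Willow holds slot 1 → pays next bid $6.26 × 850 clicks = $5321.00.

Willow pays $5321.00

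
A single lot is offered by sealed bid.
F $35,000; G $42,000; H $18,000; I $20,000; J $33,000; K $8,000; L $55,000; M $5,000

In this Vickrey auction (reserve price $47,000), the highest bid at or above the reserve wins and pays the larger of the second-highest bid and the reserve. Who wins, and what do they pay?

L pays $47,000

Vickrey auction (reserve price $47,000): the highest bid at or above the reserve wins and pays the larger of the second-highest bid and the reserve.
Sorting bids: 55,000 (L) > 42,000 (G) > 35,000 (F) > 33,000 (J) > 20,000 (I) > 18,000 (H) > …
Highest eligible bid: L at $55,000.
max(second-highest $42,000, reserve $47,000) = $47,000.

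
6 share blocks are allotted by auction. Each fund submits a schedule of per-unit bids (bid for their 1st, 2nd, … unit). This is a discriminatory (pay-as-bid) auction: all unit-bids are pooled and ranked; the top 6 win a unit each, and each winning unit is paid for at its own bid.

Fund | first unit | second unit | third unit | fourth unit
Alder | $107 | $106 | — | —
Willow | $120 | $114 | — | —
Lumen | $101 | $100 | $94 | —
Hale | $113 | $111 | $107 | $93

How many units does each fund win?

Merging the schedules and taking the best 6: 120 (Willow-1), 114 (Willow-2), 113 (Hale-1), 111 (Hale-2), 107 (Alder-1), 107 (Hale-3)
Next rejected bid: $106 (not a price — pay-as-bid).
Allocation: Alder 1, Hale 3, Willow 2.

Alder 1, Hale 3, Willow 2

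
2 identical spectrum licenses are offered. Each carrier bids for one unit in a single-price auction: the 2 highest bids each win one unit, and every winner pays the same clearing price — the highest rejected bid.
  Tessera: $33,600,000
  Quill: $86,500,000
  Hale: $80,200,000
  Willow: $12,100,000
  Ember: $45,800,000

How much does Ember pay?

Sorting: 86,500,000 (Quill), 80,200,000 (Hale), 45,800,000 (Ember), 33,600,000 (Tessera), …
The 2 highest are Quill, Hale.
First losing bid is Ember's $45,800,000, which sets the uniform price.
Ember does not win → pays $0.

Ember pays $0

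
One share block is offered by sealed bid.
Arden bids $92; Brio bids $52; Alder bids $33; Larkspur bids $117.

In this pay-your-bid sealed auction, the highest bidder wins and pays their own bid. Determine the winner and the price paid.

Bids in order: 117 (Larkspur) > 92 (Arden) > 52 (Brio) > 33 (Alder)
First-price: Larkspur pays what they bid, $117.

Larkspur pays $117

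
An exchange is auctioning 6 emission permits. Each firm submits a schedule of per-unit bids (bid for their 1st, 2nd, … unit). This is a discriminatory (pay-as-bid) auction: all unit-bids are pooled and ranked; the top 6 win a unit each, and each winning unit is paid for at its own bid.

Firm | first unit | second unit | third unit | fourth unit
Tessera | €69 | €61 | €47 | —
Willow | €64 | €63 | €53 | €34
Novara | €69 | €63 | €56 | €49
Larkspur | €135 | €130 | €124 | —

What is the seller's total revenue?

All unit-bids, highest first — top 6: 135 (Larkspur-1), 130 (Larkspur-2), 124 (Larkspur-3), 69 (Tessera-1), 69 (Novara-1), 64 (Willow-1)
Next rejected bid: €63 (not a price — pay-as-bid).
Each winning unit pays its own bid.
Revenue = 135 + 130 + 124 + 69 + 69 + 64 = €591.

Total revenue: €591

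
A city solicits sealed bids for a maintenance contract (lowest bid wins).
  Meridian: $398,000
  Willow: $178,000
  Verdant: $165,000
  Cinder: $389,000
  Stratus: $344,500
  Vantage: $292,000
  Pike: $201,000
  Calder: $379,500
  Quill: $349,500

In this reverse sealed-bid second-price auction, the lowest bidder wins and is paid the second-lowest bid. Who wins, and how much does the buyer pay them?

Verdant is paid $178,000

Reverse sealed-bid second-price auction: the lowest bidder wins and is paid the second-lowest bid.
Bids in order: 165,000 (Verdant) < 178,000 (Willow) < 201,000 (Pike) < 292,000 (Vantage) < 344,500 (Stratus) < 349,500 (Quill) < …
Verdant is lowest; is paid the second-lowest bid, $178,000.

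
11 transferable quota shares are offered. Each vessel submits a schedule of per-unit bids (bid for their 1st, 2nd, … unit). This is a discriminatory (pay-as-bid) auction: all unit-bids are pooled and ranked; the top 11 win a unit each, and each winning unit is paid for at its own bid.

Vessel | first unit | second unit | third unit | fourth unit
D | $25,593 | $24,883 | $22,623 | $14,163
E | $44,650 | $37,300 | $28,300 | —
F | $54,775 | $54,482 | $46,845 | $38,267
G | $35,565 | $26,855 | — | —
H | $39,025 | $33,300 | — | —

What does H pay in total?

H pays $72,325

Merging the schedules and taking the best 11: 54,775 (F-1), 54,482 (F-2), 46,845 (F-3), 44,650 (E-1), 39,025 (H-1), 38,267 (F-4), 37,300 (E-2), 35,565 (G-1), 33,300 (H-2), 28,300 (E-3), 26,855 (G-2)
Next rejected bid: $25,593 (not a price — pay-as-bid).
H's winning unit-bids: 39,025 + 33,300 = $72,325.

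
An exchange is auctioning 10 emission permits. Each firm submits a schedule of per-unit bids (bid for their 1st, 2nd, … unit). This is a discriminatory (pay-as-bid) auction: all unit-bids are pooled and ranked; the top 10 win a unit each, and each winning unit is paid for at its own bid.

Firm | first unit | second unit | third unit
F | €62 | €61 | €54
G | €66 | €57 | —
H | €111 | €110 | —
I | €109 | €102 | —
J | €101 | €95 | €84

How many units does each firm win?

All unit-bids, highest first — top 10: 111 (H-1), 110 (H-2), 109 (I-1), 102 (I-2), 101 (J-1), 95 (J-2), 84 (J-3), 66 (G-1), 62 (F-1), 61 (F-2)
Next rejected bid: €57 (not a price — pay-as-bid).
Allocation: F 2, G 1, H 2, I 2, J 3.

F 2, G 1, H 2, I 2, J 3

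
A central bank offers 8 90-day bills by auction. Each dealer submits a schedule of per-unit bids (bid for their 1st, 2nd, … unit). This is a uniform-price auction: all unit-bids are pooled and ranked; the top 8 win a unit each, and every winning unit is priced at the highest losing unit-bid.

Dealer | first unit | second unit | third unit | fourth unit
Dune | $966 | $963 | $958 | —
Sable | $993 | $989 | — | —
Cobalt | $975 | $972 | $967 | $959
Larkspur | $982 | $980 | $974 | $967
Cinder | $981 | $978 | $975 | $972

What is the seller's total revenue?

Merging the schedules and taking the best 8: 993 (Sable-1), 989 (Sable-2), 982 (Larkspur-1), 981 (Cinder-1), 980 (Larkspur-2), 978 (Cinder-2), 975 (Cobalt-1), 975 (Cinder-3)
First bid not allocated: $974.
Allocation: Cinder 3, Cobalt 1, Larkspur 2, Sable 2. Every unit priced at $974.
Revenue = 8 × 974 = $7,792.

Total revenue: $7,792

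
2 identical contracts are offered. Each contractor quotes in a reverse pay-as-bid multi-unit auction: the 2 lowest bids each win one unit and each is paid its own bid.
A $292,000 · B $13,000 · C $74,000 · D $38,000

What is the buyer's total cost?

Total cost: $51,000

Bids ranked low→high: 13,000 (B), 38,000 (D), 74,000 (C), 292,000 (A)
Winners (2 units): B, D.
Total cost = 13,000 + 38,000 = $51,000.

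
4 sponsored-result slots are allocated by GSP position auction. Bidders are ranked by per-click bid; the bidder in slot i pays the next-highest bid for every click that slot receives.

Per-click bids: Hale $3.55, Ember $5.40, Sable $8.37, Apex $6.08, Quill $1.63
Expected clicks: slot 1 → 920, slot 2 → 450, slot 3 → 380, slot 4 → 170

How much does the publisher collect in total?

Total revenue: $9649.70

Ranked by bid: $8.37 (Sable) > $6.08 (Apex) > $5.40 (Ember) > $3.55 (Hale) > $1.63 (Quill)
Slot 1: Sable pays $6.08 × 920 = $5593.60
Slot 2: Apex pays $5.40 × 450 = $2430.00
Slot 3: Ember pays $3.55 × 380 = $1349.00
Slot 4: Hale pays $1.63 × 170 = $277.10
Total = $9649.70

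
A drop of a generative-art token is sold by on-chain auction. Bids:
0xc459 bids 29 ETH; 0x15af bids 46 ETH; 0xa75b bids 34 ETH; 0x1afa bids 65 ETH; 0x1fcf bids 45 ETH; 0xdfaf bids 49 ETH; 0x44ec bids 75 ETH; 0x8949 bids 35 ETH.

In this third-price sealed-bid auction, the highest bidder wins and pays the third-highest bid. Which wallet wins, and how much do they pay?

Sorting bids: 75 (0x44ec) > 65 (0x1afa) > 49 (0xdfaf) > 46 (0x15af) > 45 (0x1fcf) > 35 (0x8949) > …
0x44ec wins; payment is bid #3 in the ranking = 49 ETH.

0x44ec pays 49 ETH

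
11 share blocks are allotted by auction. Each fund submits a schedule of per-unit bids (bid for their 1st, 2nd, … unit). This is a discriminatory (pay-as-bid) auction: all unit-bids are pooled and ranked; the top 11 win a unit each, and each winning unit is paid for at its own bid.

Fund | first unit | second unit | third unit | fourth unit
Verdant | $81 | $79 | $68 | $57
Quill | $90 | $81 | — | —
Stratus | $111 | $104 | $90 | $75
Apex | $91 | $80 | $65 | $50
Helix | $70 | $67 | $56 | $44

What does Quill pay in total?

Pooled unit-bids ranked (top 11): 111 (Stratus-1), 104 (Stratus-2), 91 (Apex-1), 90 (Quill-1), 90 (Stratus-3), 81 (Verdant-1), 81 (Quill-2), 80 (Apex-2), 79 (Verdant-2), 75 (Stratus-4), 70 (Helix-1)
Next rejected bid: $68 (not a price — pay-as-bid).
Quill's winning unit-bids: 90 + 81 = $171.

Quill pays $171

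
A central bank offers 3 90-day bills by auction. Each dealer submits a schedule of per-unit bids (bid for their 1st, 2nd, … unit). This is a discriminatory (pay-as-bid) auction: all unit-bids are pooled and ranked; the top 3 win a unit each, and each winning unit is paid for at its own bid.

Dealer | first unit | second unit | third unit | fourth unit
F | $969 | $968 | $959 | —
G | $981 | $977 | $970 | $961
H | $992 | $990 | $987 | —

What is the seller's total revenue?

All unit-bids, highest first — top 3: 992 (H-1), 990 (H-2), 987 (H-3)
Next rejected bid: $981 (not a price — pay-as-bid).
Each winning unit pays its own bid.
Revenue = 992 + 990 + 987 = $2,969.

Total revenue: $2,969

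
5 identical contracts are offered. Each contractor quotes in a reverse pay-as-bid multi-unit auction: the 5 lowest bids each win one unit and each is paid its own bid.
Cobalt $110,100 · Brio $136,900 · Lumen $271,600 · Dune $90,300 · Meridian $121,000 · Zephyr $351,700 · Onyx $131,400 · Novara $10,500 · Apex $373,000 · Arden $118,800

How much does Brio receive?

Brio is paid $0

Sorting: 10,500 (Novara), 90,300 (Dune), 110,100 (Cobalt), 118,800 (Arden), 121,000 (Meridian), 131,400 (Onyx), 136,900 (Brio), …
Lowest 5: Novara, Dune, Cobalt, Arden, Meridian.
Brio does not win → $0.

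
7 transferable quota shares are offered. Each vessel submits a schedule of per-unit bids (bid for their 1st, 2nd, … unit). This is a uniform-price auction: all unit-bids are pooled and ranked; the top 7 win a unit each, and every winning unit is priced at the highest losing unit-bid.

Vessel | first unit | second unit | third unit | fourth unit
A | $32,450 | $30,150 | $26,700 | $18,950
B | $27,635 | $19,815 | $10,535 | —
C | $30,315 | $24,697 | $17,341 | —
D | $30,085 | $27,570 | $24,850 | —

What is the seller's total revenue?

Total revenue: $173,950

Pooled unit-bids ranked (top 7): 32,450 (A-1), 30,315 (C-1), 30,150 (A-2), 30,085 (D-1), 27,635 (B-1), 27,570 (D-2), 26,700 (A-3)
Highest rejected unit-bid = $24,850.
Allocation: A 3, B 1, C 1, D 2. Every unit priced at $24,850.
Revenue = 7 × 24,850 = $173,950.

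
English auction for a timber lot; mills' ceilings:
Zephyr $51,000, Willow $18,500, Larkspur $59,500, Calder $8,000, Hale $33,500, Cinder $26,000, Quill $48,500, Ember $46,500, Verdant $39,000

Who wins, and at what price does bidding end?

Limits ranked: 59,500 (Larkspur) > 51,000 (Zephyr) > 48,500 (Quill) > 46,500 (Ember) > 39,000 (Verdant) > 33,500 (Hale) > …
Once the price passes $51,000, only Larkspur is left; the hammer falls at Zephyr's limit of $51,000.

Larkspur wins at $51,000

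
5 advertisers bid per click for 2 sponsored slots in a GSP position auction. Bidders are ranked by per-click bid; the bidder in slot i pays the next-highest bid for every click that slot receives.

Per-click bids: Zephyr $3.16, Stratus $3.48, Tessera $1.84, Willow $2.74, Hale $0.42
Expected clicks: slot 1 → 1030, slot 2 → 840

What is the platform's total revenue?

Total revenue: $5556.40

Sorting advertisers: $3.48 (Stratus) > $3.16 (Zephyr) > $2.74 (Willow) > …
Slot 1: Stratus pays $3.16 × 1030 = $3254.80
Slot 2: Zephyr pays $2.74 × 840 = $2301.60
Total = $5556.40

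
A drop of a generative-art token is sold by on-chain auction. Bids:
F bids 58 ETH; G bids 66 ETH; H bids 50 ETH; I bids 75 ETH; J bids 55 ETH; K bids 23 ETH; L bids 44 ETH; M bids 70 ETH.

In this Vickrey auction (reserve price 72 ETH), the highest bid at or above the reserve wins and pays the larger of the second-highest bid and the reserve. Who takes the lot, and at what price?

Bids in order: 75 (I) > 70 (M) > 66 (G) > 58 (F) > 55 (J) > 50 (H) > …
Highest eligible bid: I at 75 ETH.
max(second-highest 70 ETH, reserve 72 ETH) = 72 ETH.

I pays 72 ETH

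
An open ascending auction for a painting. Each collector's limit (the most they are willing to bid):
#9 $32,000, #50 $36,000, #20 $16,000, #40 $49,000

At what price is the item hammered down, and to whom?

Ascending (English) auction: the price rises until one bidder remains; the winner pays the price at which the last rival dropped out.
Sorting limits: 49,000 (#40) > 36,000 (#50) > 32,000 (#9) > 16,000 (#20)
Bidding ends when #50 exits at $36,000; #40 takes it.

#40 wins at $36,000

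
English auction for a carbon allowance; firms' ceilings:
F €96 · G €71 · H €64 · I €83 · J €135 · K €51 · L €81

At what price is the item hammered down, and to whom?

J wins at €96

Sorting limits: 135 (J) > 96 (F) > 83 (I) > 81 (L) > 71 (G) > 64 (H) > …
Once the price passes €96, only J is left; the hammer falls at F's limit of €96.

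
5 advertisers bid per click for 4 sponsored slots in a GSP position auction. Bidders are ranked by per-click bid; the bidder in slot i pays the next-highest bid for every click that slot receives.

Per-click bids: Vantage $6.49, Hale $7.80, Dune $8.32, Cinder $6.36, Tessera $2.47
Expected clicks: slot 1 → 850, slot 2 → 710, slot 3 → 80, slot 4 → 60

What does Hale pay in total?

Ranked by bid: $8.32 (Dune) > $7.80 (Hale) > $6.49 (Vantage) > $6.36 (Cinder) > $2.47 (Tessera)
Hale holds slot 2 → pays next bid $6.49 × 710 clicks = $4607.90.

Hale pays $4607.90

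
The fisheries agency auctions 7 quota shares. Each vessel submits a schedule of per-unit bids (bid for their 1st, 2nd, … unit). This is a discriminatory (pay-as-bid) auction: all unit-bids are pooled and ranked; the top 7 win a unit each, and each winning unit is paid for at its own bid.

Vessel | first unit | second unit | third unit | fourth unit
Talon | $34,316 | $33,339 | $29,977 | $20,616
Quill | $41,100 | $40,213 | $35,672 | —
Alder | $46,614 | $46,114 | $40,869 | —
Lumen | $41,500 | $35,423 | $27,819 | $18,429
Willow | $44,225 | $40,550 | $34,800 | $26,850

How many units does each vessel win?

Alder 3, Lumen 1, Quill 1, Willow 2

All unit-bids, highest first — top 7: 46,614 (Alder-1), 46,114 (Alder-2), 44,225 (Willow-1), 41,500 (Lumen-1), 41,100 (Quill-1), 40,869 (Alder-3), 40,550 (Willow-2)
Next rejected bid: $40,213 (not a price — pay-as-bid).
Allocation: Alder 3, Lumen 1, Quill 1, Willow 2.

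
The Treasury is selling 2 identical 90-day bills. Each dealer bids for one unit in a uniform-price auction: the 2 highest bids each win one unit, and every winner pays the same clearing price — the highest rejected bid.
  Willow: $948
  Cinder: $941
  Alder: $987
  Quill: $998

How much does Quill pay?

Sorting: 998 (Quill), 987 (Alder), 948 (Willow), 941 (Cinder)
Winners (2 units): Quill, Alder.
Clearing price = highest rejected bid = $948.
Quill wins → pays $948.

Quill pays $948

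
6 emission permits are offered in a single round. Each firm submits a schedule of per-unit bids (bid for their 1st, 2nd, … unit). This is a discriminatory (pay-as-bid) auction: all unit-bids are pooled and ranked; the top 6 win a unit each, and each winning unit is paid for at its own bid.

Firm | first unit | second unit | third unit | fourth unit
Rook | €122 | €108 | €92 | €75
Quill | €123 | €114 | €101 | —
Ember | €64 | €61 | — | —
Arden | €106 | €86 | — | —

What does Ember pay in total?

Ember pays €0

Pooled unit-bids ranked (top 6): 123 (Quill-1), 122 (Rook-1), 114 (Quill-2), 108 (Rook-2), 106 (Arden-1), 101 (Quill-3)
Next rejected bid: €92 (not a price — pay-as-bid).
Ember wins no units.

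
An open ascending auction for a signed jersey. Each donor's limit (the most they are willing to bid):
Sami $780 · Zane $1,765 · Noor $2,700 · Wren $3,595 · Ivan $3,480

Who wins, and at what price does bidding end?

Ascending (English) auction: the price rises until one bidder remains; the winner pays the price at which the last rival dropped out.
Sorting limits: 3,595 (Wren) > 3,480 (Ivan) > 2,700 (Noor) > 1,765 (Zane) > 780 (Sami)
Ivan is the last rival to drop out, at $3,480; Wren remains and wins at that price.

Wren wins at $3,480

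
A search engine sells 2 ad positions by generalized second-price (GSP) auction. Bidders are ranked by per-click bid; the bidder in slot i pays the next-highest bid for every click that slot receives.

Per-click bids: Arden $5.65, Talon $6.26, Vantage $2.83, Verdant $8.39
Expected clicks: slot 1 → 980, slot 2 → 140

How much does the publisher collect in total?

Total revenue: $6925.80

Ranked by bid: $8.39 (Verdant) > $6.26 (Talon) > $5.65 (Arden) > …
Slot 1: Verdant pays $6.26 × 980 = $6134.80
Slot 2: Talon pays $5.65 × 140 = $791.00
Total = $6925.80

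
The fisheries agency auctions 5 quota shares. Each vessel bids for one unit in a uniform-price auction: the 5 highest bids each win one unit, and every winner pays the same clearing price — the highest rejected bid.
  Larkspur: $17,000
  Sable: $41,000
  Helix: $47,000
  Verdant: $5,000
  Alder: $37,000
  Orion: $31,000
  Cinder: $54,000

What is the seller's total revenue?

Ordering the bids: 54,000 (Cinder), 47,000 (Helix), 41,000 (Sable), 37,000 (Alder), 31,000 (Orion), 17,000 (Larkspur), 5,000 (Verdant)
Top 5: Cinder, Helix, Sable, Alder, Orion.
Clearing price = highest rejected bid = $17,000.
Total revenue = 5 × $17,000 = $85,000.

Total revenue: $85,000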